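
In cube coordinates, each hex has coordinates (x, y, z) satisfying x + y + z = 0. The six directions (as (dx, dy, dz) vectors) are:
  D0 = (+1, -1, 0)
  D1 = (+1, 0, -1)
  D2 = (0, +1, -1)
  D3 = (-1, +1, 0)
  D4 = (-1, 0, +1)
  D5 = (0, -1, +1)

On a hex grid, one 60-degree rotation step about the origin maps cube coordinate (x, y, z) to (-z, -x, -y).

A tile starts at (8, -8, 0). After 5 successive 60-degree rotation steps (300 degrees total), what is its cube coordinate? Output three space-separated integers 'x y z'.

Answer: 8 0 -8

Derivation:
Start: (8, -8, 0)
Step 1: (8, -8, 0) -> (-(0), -(8), -(-8)) = (0, -8, 8)
Step 2: (0, -8, 8) -> (-(8), -(0), -(-8)) = (-8, 0, 8)
Step 3: (-8, 0, 8) -> (-(8), -(-8), -(0)) = (-8, 8, 0)
Step 4: (-8, 8, 0) -> (-(0), -(-8), -(8)) = (0, 8, -8)
Step 5: (0, 8, -8) -> (-(-8), -(0), -(8)) = (8, 0, -8)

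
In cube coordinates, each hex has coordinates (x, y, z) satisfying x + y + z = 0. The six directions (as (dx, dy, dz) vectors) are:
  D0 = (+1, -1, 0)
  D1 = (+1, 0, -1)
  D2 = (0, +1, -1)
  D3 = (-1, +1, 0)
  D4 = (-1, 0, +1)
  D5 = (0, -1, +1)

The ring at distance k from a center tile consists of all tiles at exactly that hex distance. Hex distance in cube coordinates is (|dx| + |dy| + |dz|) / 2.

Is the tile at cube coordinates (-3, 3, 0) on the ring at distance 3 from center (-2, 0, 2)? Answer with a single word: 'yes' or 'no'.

Answer: yes

Derivation:
|px - cx| = |-3 - (-2)| = 1
|py - cy| = |3 - 0| = 3
|pz - cz| = |0 - 2| = 2
distance = (1+3+2)/2 = 6/2 = 3
radius = 3; distance == radius -> yes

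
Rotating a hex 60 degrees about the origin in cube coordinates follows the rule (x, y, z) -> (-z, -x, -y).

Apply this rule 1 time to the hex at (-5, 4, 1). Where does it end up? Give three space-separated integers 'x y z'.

Answer: -1 5 -4

Derivation:
Start: (-5, 4, 1)
Step 1: (-5, 4, 1) -> (-(1), -(-5), -(4)) = (-1, 5, -4)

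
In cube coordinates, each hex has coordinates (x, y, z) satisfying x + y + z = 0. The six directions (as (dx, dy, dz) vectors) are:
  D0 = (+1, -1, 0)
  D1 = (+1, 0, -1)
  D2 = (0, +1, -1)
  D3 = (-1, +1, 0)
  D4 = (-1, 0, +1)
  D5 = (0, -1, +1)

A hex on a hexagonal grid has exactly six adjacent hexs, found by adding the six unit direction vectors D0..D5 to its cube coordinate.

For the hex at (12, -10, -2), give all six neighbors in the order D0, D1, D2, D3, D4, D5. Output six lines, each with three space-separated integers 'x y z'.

Answer: 13 -11 -2
13 -10 -3
12 -9 -3
11 -9 -2
11 -10 -1
12 -11 -1

Derivation:
Center: (12, -10, -2). Add each direction:
  D0: (12, -10, -2) + (1, -1, 0) = (13, -11, -2)
  D1: (12, -10, -2) + (1, 0, -1) = (13, -10, -3)
  D2: (12, -10, -2) + (0, 1, -1) = (12, -9, -3)
  D3: (12, -10, -2) + (-1, 1, 0) = (11, -9, -2)
  D4: (12, -10, -2) + (-1, 0, 1) = (11, -10, -1)
  D5: (12, -10, -2) + (0, -1, 1) = (12, -11, -1)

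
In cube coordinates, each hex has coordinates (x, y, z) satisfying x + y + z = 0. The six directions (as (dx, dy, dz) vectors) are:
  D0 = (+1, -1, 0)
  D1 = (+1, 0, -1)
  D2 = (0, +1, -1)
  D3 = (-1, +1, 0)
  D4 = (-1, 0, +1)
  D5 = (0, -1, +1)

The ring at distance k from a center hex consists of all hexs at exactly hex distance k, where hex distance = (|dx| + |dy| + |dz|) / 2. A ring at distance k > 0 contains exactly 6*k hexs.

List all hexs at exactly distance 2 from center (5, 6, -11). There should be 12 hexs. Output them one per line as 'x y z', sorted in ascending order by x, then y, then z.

Walk ring at distance 2 from (5, 6, -11):
Start at center + D4*2 = (3, 6, -9)
  hex 0: (3, 6, -9)
  hex 1: (4, 5, -9)
  hex 2: (5, 4, -9)
  hex 3: (6, 4, -10)
  hex 4: (7, 4, -11)
  hex 5: (7, 5, -12)
  hex 6: (7, 6, -13)
  hex 7: (6, 7, -13)
  hex 8: (5, 8, -13)
  hex 9: (4, 8, -12)
  hex 10: (3, 8, -11)
  hex 11: (3, 7, -10)
Sorted: 12 hexes.

Answer: 3 6 -9
3 7 -10
3 8 -11
4 5 -9
4 8 -12
5 4 -9
5 8 -13
6 4 -10
6 7 -13
7 4 -11
7 5 -12
7 6 -13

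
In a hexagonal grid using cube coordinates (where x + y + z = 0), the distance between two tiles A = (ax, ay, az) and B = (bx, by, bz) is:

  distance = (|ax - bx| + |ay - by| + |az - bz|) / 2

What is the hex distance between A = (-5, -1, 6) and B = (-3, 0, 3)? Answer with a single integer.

|ax - bx| = |-5 - (-3)| = 2
|ay - by| = |-1 - 0| = 1
|az - bz| = |6 - 3| = 3
distance = (2 + 1 + 3) / 2 = 6 / 2 = 3

Answer: 3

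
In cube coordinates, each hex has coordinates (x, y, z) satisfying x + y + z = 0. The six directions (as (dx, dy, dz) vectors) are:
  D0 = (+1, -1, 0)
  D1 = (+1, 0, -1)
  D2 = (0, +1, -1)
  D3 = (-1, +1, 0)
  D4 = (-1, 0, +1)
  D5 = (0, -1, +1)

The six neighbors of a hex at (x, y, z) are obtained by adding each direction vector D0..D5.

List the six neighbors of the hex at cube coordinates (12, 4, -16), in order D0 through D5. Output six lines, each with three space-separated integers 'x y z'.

Center: (12, 4, -16). Add each direction:
  D0: (12, 4, -16) + (1, -1, 0) = (13, 3, -16)
  D1: (12, 4, -16) + (1, 0, -1) = (13, 4, -17)
  D2: (12, 4, -16) + (0, 1, -1) = (12, 5, -17)
  D3: (12, 4, -16) + (-1, 1, 0) = (11, 5, -16)
  D4: (12, 4, -16) + (-1, 0, 1) = (11, 4, -15)
  D5: (12, 4, -16) + (0, -1, 1) = (12, 3, -15)

Answer: 13 3 -16
13 4 -17
12 5 -17
11 5 -16
11 4 -15
12 3 -15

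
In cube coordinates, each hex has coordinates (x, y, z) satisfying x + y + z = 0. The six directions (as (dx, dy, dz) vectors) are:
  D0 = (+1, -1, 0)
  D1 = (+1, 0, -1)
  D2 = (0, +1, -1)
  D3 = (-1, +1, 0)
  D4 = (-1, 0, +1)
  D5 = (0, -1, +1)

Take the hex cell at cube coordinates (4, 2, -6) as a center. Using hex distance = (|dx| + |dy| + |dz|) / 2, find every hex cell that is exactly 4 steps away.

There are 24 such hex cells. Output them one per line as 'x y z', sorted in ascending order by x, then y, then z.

Answer: 0 2 -2
0 3 -3
0 4 -4
0 5 -5
0 6 -6
1 1 -2
1 6 -7
2 0 -2
2 6 -8
3 -1 -2
3 6 -9
4 -2 -2
4 6 -10
5 -2 -3
5 5 -10
6 -2 -4
6 4 -10
7 -2 -5
7 3 -10
8 -2 -6
8 -1 -7
8 0 -8
8 1 -9
8 2 -10

Derivation:
Walk ring at distance 4 from (4, 2, -6):
Start at center + D4*4 = (0, 2, -2)
  hex 0: (0, 2, -2)
  hex 1: (1, 1, -2)
  hex 2: (2, 0, -2)
  hex 3: (3, -1, -2)
  hex 4: (4, -2, -2)
  hex 5: (5, -2, -3)
  hex 6: (6, -2, -4)
  hex 7: (7, -2, -5)
  hex 8: (8, -2, -6)
  hex 9: (8, -1, -7)
  hex 10: (8, 0, -8)
  hex 11: (8, 1, -9)
  hex 12: (8, 2, -10)
  hex 13: (7, 3, -10)
  hex 14: (6, 4, -10)
  hex 15: (5, 5, -10)
  hex 16: (4, 6, -10)
  hex 17: (3, 6, -9)
  hex 18: (2, 6, -8)
  hex 19: (1, 6, -7)
  hex 20: (0, 6, -6)
  hex 21: (0, 5, -5)
  hex 22: (0, 4, -4)
  hex 23: (0, 3, -3)
Sorted: 24 hexes.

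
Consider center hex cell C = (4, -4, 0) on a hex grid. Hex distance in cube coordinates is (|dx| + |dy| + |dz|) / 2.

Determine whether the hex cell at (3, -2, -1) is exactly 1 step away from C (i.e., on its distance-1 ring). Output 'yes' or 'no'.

Answer: no

Derivation:
|px - cx| = |3 - 4| = 1
|py - cy| = |-2 - (-4)| = 2
|pz - cz| = |-1 - 0| = 1
distance = (1+2+1)/2 = 4/2 = 2
radius = 1; distance != radius -> no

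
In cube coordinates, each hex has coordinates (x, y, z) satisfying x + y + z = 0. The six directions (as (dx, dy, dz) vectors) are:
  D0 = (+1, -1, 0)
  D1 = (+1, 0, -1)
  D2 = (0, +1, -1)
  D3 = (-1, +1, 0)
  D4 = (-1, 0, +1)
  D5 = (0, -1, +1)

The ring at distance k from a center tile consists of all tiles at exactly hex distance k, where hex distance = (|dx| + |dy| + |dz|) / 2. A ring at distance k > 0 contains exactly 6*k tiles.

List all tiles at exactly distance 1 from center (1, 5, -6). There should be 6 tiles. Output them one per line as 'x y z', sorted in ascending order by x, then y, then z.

Answer: 0 5 -5
0 6 -6
1 4 -5
1 6 -7
2 4 -6
2 5 -7

Derivation:
Walk ring at distance 1 from (1, 5, -6):
Start at center + D4*1 = (0, 5, -5)
  hex 0: (0, 5, -5)
  hex 1: (1, 4, -5)
  hex 2: (2, 4, -6)
  hex 3: (2, 5, -7)
  hex 4: (1, 6, -7)
  hex 5: (0, 6, -6)
Sorted: 6 hexes.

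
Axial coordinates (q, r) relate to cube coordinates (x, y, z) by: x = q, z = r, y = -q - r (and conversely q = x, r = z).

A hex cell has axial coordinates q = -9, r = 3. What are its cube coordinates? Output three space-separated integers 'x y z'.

Answer: -9 6 3

Derivation:
x = q = -9
z = r = 3
y = -x - z = -(-9) - (3) = 6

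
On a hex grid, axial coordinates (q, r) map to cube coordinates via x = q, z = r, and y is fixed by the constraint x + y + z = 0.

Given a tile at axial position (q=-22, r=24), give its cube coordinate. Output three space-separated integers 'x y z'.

x = q = -22
z = r = 24
y = -x - z = -(-22) - (24) = -2

Answer: -22 -2 24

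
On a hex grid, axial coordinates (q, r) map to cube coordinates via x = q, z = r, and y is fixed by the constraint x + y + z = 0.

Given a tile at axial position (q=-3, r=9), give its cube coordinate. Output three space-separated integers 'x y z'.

x = q = -3
z = r = 9
y = -x - z = -(-3) - (9) = -6

Answer: -3 -6 9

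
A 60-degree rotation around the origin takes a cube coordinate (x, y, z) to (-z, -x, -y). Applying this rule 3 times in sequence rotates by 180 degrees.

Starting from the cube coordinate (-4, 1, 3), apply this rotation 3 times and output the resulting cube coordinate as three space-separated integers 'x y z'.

Start: (-4, 1, 3)
Step 1: (-4, 1, 3) -> (-(3), -(-4), -(1)) = (-3, 4, -1)
Step 2: (-3, 4, -1) -> (-(-1), -(-3), -(4)) = (1, 3, -4)
Step 3: (1, 3, -4) -> (-(-4), -(1), -(3)) = (4, -1, -3)

Answer: 4 -1 -3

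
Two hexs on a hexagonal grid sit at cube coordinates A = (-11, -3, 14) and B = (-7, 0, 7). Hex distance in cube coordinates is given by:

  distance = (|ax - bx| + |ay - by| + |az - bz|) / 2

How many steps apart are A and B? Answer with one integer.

Answer: 7

Derivation:
|ax - bx| = |-11 - (-7)| = 4
|ay - by| = |-3 - 0| = 3
|az - bz| = |14 - 7| = 7
distance = (4 + 3 + 7) / 2 = 14 / 2 = 7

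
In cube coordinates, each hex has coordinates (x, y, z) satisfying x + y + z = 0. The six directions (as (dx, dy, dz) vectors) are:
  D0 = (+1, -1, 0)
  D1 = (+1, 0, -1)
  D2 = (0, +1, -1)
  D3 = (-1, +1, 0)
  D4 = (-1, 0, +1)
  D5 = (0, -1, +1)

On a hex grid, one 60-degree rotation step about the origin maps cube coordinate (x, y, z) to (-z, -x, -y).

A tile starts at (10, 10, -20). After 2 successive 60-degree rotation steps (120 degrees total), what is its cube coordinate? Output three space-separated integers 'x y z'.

Answer: 10 -20 10

Derivation:
Start: (10, 10, -20)
Step 1: (10, 10, -20) -> (-(-20), -(10), -(10)) = (20, -10, -10)
Step 2: (20, -10, -10) -> (-(-10), -(20), -(-10)) = (10, -20, 10)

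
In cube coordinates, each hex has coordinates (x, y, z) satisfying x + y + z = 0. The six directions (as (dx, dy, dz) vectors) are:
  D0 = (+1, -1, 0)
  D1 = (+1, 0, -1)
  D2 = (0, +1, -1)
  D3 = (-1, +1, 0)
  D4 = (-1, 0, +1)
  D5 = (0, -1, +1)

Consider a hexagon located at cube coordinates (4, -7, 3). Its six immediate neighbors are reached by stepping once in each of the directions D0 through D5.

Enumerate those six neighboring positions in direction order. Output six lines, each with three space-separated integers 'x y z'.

Answer: 5 -8 3
5 -7 2
4 -6 2
3 -6 3
3 -7 4
4 -8 4

Derivation:
Center: (4, -7, 3). Add each direction:
  D0: (4, -7, 3) + (1, -1, 0) = (5, -8, 3)
  D1: (4, -7, 3) + (1, 0, -1) = (5, -7, 2)
  D2: (4, -7, 3) + (0, 1, -1) = (4, -6, 2)
  D3: (4, -7, 3) + (-1, 1, 0) = (3, -6, 3)
  D4: (4, -7, 3) + (-1, 0, 1) = (3, -7, 4)
  D5: (4, -7, 3) + (0, -1, 1) = (4, -8, 4)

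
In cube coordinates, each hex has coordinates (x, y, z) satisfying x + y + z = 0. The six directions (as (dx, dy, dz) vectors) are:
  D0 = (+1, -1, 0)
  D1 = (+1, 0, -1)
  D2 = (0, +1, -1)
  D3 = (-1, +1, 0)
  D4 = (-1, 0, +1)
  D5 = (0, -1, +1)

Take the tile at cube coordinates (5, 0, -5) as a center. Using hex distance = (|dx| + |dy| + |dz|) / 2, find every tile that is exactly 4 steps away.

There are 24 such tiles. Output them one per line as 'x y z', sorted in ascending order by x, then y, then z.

Walk ring at distance 4 from (5, 0, -5):
Start at center + D4*4 = (1, 0, -1)
  hex 0: (1, 0, -1)
  hex 1: (2, -1, -1)
  hex 2: (3, -2, -1)
  hex 3: (4, -3, -1)
  hex 4: (5, -4, -1)
  hex 5: (6, -4, -2)
  hex 6: (7, -4, -3)
  hex 7: (8, -4, -4)
  hex 8: (9, -4, -5)
  hex 9: (9, -3, -6)
  hex 10: (9, -2, -7)
  hex 11: (9, -1, -8)
  hex 12: (9, 0, -9)
  hex 13: (8, 1, -9)
  hex 14: (7, 2, -9)
  hex 15: (6, 3, -9)
  hex 16: (5, 4, -9)
  hex 17: (4, 4, -8)
  hex 18: (3, 4, -7)
  hex 19: (2, 4, -6)
  hex 20: (1, 4, -5)
  hex 21: (1, 3, -4)
  hex 22: (1, 2, -3)
  hex 23: (1, 1, -2)
Sorted: 24 hexes.

Answer: 1 0 -1
1 1 -2
1 2 -3
1 3 -4
1 4 -5
2 -1 -1
2 4 -6
3 -2 -1
3 4 -7
4 -3 -1
4 4 -8
5 -4 -1
5 4 -9
6 -4 -2
6 3 -9
7 -4 -3
7 2 -9
8 -4 -4
8 1 -9
9 -4 -5
9 -3 -6
9 -2 -7
9 -1 -8
9 0 -9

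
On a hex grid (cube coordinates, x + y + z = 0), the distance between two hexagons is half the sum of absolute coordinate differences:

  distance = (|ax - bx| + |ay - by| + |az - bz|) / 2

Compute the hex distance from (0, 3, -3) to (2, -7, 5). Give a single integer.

|ax - bx| = |0 - 2| = 2
|ay - by| = |3 - (-7)| = 10
|az - bz| = |-3 - 5| = 8
distance = (2 + 10 + 8) / 2 = 20 / 2 = 10

Answer: 10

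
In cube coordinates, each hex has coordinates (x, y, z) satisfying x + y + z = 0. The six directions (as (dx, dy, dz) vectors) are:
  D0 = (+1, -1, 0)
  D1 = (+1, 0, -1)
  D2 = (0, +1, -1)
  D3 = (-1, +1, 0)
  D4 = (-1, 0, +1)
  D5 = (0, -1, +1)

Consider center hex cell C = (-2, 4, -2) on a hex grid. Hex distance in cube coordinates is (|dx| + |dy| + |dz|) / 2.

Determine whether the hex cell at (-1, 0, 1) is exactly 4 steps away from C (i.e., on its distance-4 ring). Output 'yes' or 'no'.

Answer: yes

Derivation:
|px - cx| = |-1 - (-2)| = 1
|py - cy| = |0 - 4| = 4
|pz - cz| = |1 - (-2)| = 3
distance = (1+4+3)/2 = 8/2 = 4
radius = 4; distance == radius -> yes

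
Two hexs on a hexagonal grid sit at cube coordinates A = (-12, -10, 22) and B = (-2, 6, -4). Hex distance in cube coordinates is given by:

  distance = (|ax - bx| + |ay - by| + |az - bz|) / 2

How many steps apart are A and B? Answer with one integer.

|ax - bx| = |-12 - (-2)| = 10
|ay - by| = |-10 - 6| = 16
|az - bz| = |22 - (-4)| = 26
distance = (10 + 16 + 26) / 2 = 52 / 2 = 26

Answer: 26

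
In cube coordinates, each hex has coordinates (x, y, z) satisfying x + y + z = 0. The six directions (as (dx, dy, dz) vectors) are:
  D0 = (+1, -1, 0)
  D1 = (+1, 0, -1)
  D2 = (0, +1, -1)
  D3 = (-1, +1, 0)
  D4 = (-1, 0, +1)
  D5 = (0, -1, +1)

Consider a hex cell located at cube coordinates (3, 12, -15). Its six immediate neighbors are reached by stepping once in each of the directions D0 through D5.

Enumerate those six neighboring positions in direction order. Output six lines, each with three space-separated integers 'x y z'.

Answer: 4 11 -15
4 12 -16
3 13 -16
2 13 -15
2 12 -14
3 11 -14

Derivation:
Center: (3, 12, -15). Add each direction:
  D0: (3, 12, -15) + (1, -1, 0) = (4, 11, -15)
  D1: (3, 12, -15) + (1, 0, -1) = (4, 12, -16)
  D2: (3, 12, -15) + (0, 1, -1) = (3, 13, -16)
  D3: (3, 12, -15) + (-1, 1, 0) = (2, 13, -15)
  D4: (3, 12, -15) + (-1, 0, 1) = (2, 12, -14)
  D5: (3, 12, -15) + (0, -1, 1) = (3, 11, -14)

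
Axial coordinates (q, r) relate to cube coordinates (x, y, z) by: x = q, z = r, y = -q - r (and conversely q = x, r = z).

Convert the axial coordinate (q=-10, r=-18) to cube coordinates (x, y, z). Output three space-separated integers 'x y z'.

x = q = -10
z = r = -18
y = -x - z = -(-10) - (-18) = 28

Answer: -10 28 -18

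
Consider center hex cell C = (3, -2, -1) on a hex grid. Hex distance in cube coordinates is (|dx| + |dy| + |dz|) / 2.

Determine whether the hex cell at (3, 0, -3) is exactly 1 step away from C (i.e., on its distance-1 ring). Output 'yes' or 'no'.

|px - cx| = |3 - 3| = 0
|py - cy| = |0 - (-2)| = 2
|pz - cz| = |-3 - (-1)| = 2
distance = (0+2+2)/2 = 4/2 = 2
radius = 1; distance != radius -> no

Answer: no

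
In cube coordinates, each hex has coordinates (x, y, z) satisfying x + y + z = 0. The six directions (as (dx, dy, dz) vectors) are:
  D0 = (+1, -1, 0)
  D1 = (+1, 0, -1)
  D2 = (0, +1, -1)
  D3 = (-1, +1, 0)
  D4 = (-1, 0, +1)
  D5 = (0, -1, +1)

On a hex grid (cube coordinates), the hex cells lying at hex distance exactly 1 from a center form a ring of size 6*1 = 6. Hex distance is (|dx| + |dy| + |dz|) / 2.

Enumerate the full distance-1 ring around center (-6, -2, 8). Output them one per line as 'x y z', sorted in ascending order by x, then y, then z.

Walk ring at distance 1 from (-6, -2, 8):
Start at center + D4*1 = (-7, -2, 9)
  hex 0: (-7, -2, 9)
  hex 1: (-6, -3, 9)
  hex 2: (-5, -3, 8)
  hex 3: (-5, -2, 7)
  hex 4: (-6, -1, 7)
  hex 5: (-7, -1, 8)
Sorted: 6 hexes.

Answer: -7 -2 9
-7 -1 8
-6 -3 9
-6 -1 7
-5 -3 8
-5 -2 7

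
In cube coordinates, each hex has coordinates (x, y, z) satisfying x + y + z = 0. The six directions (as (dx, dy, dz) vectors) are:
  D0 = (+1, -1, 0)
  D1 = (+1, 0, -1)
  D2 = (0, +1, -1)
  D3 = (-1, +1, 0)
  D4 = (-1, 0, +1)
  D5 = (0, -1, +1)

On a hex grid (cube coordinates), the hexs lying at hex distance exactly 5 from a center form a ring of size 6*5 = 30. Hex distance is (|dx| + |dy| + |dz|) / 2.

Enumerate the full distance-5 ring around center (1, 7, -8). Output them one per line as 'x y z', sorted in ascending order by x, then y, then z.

Walk ring at distance 5 from (1, 7, -8):
Start at center + D4*5 = (-4, 7, -3)
  hex 0: (-4, 7, -3)
  hex 1: (-3, 6, -3)
  hex 2: (-2, 5, -3)
  hex 3: (-1, 4, -3)
  hex 4: (0, 3, -3)
  hex 5: (1, 2, -3)
  hex 6: (2, 2, -4)
  hex 7: (3, 2, -5)
  hex 8: (4, 2, -6)
  hex 9: (5, 2, -7)
  hex 10: (6, 2, -8)
  hex 11: (6, 3, -9)
  hex 12: (6, 4, -10)
  hex 13: (6, 5, -11)
  hex 14: (6, 6, -12)
  hex 15: (6, 7, -13)
  hex 16: (5, 8, -13)
  hex 17: (4, 9, -13)
  hex 18: (3, 10, -13)
  hex 19: (2, 11, -13)
  hex 20: (1, 12, -13)
  hex 21: (0, 12, -12)
  hex 22: (-1, 12, -11)
  hex 23: (-2, 12, -10)
  hex 24: (-3, 12, -9)
  hex 25: (-4, 12, -8)
  hex 26: (-4, 11, -7)
  hex 27: (-4, 10, -6)
  hex 28: (-4, 9, -5)
  hex 29: (-4, 8, -4)
Sorted: 30 hexes.

Answer: -4 7 -3
-4 8 -4
-4 9 -5
-4 10 -6
-4 11 -7
-4 12 -8
-3 6 -3
-3 12 -9
-2 5 -3
-2 12 -10
-1 4 -3
-1 12 -11
0 3 -3
0 12 -12
1 2 -3
1 12 -13
2 2 -4
2 11 -13
3 2 -5
3 10 -13
4 2 -6
4 9 -13
5 2 -7
5 8 -13
6 2 -8
6 3 -9
6 4 -10
6 5 -11
6 6 -12
6 7 -13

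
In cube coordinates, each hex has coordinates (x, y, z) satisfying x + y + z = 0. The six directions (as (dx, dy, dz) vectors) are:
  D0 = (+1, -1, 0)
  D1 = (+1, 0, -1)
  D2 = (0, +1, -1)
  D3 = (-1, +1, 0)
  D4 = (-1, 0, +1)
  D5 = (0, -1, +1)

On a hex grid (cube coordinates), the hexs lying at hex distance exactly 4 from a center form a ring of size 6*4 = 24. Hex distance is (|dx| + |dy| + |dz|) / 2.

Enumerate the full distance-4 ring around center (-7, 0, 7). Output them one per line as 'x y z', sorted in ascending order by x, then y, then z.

Answer: -11 0 11
-11 1 10
-11 2 9
-11 3 8
-11 4 7
-10 -1 11
-10 4 6
-9 -2 11
-9 4 5
-8 -3 11
-8 4 4
-7 -4 11
-7 4 3
-6 -4 10
-6 3 3
-5 -4 9
-5 2 3
-4 -4 8
-4 1 3
-3 -4 7
-3 -3 6
-3 -2 5
-3 -1 4
-3 0 3

Derivation:
Walk ring at distance 4 from (-7, 0, 7):
Start at center + D4*4 = (-11, 0, 11)
  hex 0: (-11, 0, 11)
  hex 1: (-10, -1, 11)
  hex 2: (-9, -2, 11)
  hex 3: (-8, -3, 11)
  hex 4: (-7, -4, 11)
  hex 5: (-6, -4, 10)
  hex 6: (-5, -4, 9)
  hex 7: (-4, -4, 8)
  hex 8: (-3, -4, 7)
  hex 9: (-3, -3, 6)
  hex 10: (-3, -2, 5)
  hex 11: (-3, -1, 4)
  hex 12: (-3, 0, 3)
  hex 13: (-4, 1, 3)
  hex 14: (-5, 2, 3)
  hex 15: (-6, 3, 3)
  hex 16: (-7, 4, 3)
  hex 17: (-8, 4, 4)
  hex 18: (-9, 4, 5)
  hex 19: (-10, 4, 6)
  hex 20: (-11, 4, 7)
  hex 21: (-11, 3, 8)
  hex 22: (-11, 2, 9)
  hex 23: (-11, 1, 10)
Sorted: 24 hexes.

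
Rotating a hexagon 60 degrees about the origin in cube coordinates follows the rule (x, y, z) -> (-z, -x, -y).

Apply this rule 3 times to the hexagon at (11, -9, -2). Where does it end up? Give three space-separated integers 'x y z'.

Answer: -11 9 2

Derivation:
Start: (11, -9, -2)
Step 1: (11, -9, -2) -> (-(-2), -(11), -(-9)) = (2, -11, 9)
Step 2: (2, -11, 9) -> (-(9), -(2), -(-11)) = (-9, -2, 11)
Step 3: (-9, -2, 11) -> (-(11), -(-9), -(-2)) = (-11, 9, 2)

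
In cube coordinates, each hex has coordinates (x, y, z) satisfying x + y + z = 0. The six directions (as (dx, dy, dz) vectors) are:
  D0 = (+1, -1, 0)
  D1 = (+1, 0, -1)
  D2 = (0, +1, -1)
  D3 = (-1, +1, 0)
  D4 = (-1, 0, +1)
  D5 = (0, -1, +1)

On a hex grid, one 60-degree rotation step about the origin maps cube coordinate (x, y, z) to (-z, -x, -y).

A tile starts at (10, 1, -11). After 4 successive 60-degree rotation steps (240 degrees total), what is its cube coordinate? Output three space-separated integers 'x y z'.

Start: (10, 1, -11)
Step 1: (10, 1, -11) -> (-(-11), -(10), -(1)) = (11, -10, -1)
Step 2: (11, -10, -1) -> (-(-1), -(11), -(-10)) = (1, -11, 10)
Step 3: (1, -11, 10) -> (-(10), -(1), -(-11)) = (-10, -1, 11)
Step 4: (-10, -1, 11) -> (-(11), -(-10), -(-1)) = (-11, 10, 1)

Answer: -11 10 1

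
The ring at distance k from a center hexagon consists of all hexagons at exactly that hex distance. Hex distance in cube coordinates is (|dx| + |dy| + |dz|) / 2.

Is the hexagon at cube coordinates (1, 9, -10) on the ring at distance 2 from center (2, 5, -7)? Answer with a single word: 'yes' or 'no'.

Answer: no

Derivation:
|px - cx| = |1 - 2| = 1
|py - cy| = |9 - 5| = 4
|pz - cz| = |-10 - (-7)| = 3
distance = (1+4+3)/2 = 8/2 = 4
radius = 2; distance != radius -> no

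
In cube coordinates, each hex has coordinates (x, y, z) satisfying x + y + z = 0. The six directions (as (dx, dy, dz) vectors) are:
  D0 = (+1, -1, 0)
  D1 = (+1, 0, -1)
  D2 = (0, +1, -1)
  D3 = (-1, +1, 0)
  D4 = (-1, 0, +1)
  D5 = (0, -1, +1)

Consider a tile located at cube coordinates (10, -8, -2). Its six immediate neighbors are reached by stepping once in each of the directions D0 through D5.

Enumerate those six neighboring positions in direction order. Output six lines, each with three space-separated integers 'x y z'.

Answer: 11 -9 -2
11 -8 -3
10 -7 -3
9 -7 -2
9 -8 -1
10 -9 -1

Derivation:
Center: (10, -8, -2). Add each direction:
  D0: (10, -8, -2) + (1, -1, 0) = (11, -9, -2)
  D1: (10, -8, -2) + (1, 0, -1) = (11, -8, -3)
  D2: (10, -8, -2) + (0, 1, -1) = (10, -7, -3)
  D3: (10, -8, -2) + (-1, 1, 0) = (9, -7, -2)
  D4: (10, -8, -2) + (-1, 0, 1) = (9, -8, -1)
  D5: (10, -8, -2) + (0, -1, 1) = (10, -9, -1)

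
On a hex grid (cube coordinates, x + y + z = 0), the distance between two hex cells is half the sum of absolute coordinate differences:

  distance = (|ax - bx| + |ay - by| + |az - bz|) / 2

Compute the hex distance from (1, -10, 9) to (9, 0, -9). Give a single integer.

|ax - bx| = |1 - 9| = 8
|ay - by| = |-10 - 0| = 10
|az - bz| = |9 - (-9)| = 18
distance = (8 + 10 + 18) / 2 = 36 / 2 = 18

Answer: 18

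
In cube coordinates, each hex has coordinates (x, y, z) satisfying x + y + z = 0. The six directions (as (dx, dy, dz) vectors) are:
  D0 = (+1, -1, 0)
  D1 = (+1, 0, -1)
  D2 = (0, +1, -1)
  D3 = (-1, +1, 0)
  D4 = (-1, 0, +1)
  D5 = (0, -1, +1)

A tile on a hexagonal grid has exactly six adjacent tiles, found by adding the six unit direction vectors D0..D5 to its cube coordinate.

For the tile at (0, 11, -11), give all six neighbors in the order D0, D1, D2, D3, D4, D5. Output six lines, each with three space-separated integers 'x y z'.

Center: (0, 11, -11). Add each direction:
  D0: (0, 11, -11) + (1, -1, 0) = (1, 10, -11)
  D1: (0, 11, -11) + (1, 0, -1) = (1, 11, -12)
  D2: (0, 11, -11) + (0, 1, -1) = (0, 12, -12)
  D3: (0, 11, -11) + (-1, 1, 0) = (-1, 12, -11)
  D4: (0, 11, -11) + (-1, 0, 1) = (-1, 11, -10)
  D5: (0, 11, -11) + (0, -1, 1) = (0, 10, -10)

Answer: 1 10 -11
1 11 -12
0 12 -12
-1 12 -11
-1 11 -10
0 10 -10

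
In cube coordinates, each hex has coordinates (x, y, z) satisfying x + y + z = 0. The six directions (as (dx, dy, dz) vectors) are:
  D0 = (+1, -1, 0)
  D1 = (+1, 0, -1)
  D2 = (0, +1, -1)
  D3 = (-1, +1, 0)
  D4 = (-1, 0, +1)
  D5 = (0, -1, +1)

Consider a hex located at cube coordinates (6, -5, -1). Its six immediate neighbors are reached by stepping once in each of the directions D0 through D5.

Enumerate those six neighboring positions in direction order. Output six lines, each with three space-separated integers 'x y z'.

Center: (6, -5, -1). Add each direction:
  D0: (6, -5, -1) + (1, -1, 0) = (7, -6, -1)
  D1: (6, -5, -1) + (1, 0, -1) = (7, -5, -2)
  D2: (6, -5, -1) + (0, 1, -1) = (6, -4, -2)
  D3: (6, -5, -1) + (-1, 1, 0) = (5, -4, -1)
  D4: (6, -5, -1) + (-1, 0, 1) = (5, -5, 0)
  D5: (6, -5, -1) + (0, -1, 1) = (6, -6, 0)

Answer: 7 -6 -1
7 -5 -2
6 -4 -2
5 -4 -1
5 -5 0
6 -6 0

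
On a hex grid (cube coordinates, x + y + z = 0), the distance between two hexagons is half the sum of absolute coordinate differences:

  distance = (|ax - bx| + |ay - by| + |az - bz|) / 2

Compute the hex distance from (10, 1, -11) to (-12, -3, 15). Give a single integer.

|ax - bx| = |10 - (-12)| = 22
|ay - by| = |1 - (-3)| = 4
|az - bz| = |-11 - 15| = 26
distance = (22 + 4 + 26) / 2 = 52 / 2 = 26

Answer: 26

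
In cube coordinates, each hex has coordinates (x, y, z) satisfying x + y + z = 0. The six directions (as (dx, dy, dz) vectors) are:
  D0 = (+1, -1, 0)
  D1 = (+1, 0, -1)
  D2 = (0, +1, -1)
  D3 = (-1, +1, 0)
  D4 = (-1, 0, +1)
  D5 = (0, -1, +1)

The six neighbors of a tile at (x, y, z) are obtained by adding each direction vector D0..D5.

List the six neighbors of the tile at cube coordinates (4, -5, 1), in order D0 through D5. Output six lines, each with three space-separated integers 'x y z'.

Center: (4, -5, 1). Add each direction:
  D0: (4, -5, 1) + (1, -1, 0) = (5, -6, 1)
  D1: (4, -5, 1) + (1, 0, -1) = (5, -5, 0)
  D2: (4, -5, 1) + (0, 1, -1) = (4, -4, 0)
  D3: (4, -5, 1) + (-1, 1, 0) = (3, -4, 1)
  D4: (4, -5, 1) + (-1, 0, 1) = (3, -5, 2)
  D5: (4, -5, 1) + (0, -1, 1) = (4, -6, 2)

Answer: 5 -6 1
5 -5 0
4 -4 0
3 -4 1
3 -5 2
4 -6 2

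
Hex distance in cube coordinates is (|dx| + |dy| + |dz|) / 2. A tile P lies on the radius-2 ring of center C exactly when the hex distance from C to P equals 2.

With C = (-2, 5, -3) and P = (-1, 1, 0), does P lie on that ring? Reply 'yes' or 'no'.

|px - cx| = |-1 - (-2)| = 1
|py - cy| = |1 - 5| = 4
|pz - cz| = |0 - (-3)| = 3
distance = (1+4+3)/2 = 8/2 = 4
radius = 2; distance != radius -> no

Answer: no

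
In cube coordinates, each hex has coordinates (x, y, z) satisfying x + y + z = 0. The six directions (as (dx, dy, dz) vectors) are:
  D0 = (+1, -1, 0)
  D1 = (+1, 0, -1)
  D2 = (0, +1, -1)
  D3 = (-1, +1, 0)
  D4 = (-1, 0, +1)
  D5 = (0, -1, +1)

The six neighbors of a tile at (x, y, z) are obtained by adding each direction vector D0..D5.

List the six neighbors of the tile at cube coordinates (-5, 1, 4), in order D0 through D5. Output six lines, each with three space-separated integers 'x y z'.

Answer: -4 0 4
-4 1 3
-5 2 3
-6 2 4
-6 1 5
-5 0 5

Derivation:
Center: (-5, 1, 4). Add each direction:
  D0: (-5, 1, 4) + (1, -1, 0) = (-4, 0, 4)
  D1: (-5, 1, 4) + (1, 0, -1) = (-4, 1, 3)
  D2: (-5, 1, 4) + (0, 1, -1) = (-5, 2, 3)
  D3: (-5, 1, 4) + (-1, 1, 0) = (-6, 2, 4)
  D4: (-5, 1, 4) + (-1, 0, 1) = (-6, 1, 5)
  D5: (-5, 1, 4) + (0, -1, 1) = (-5, 0, 5)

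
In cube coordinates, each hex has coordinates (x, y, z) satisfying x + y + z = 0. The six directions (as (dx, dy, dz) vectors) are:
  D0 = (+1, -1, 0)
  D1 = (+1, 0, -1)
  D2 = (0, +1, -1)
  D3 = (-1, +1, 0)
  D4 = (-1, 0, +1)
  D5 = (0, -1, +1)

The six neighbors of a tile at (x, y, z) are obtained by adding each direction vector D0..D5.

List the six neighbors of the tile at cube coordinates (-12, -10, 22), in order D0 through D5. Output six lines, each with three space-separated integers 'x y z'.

Answer: -11 -11 22
-11 -10 21
-12 -9 21
-13 -9 22
-13 -10 23
-12 -11 23

Derivation:
Center: (-12, -10, 22). Add each direction:
  D0: (-12, -10, 22) + (1, -1, 0) = (-11, -11, 22)
  D1: (-12, -10, 22) + (1, 0, -1) = (-11, -10, 21)
  D2: (-12, -10, 22) + (0, 1, -1) = (-12, -9, 21)
  D3: (-12, -10, 22) + (-1, 1, 0) = (-13, -9, 22)
  D4: (-12, -10, 22) + (-1, 0, 1) = (-13, -10, 23)
  D5: (-12, -10, 22) + (0, -1, 1) = (-12, -11, 23)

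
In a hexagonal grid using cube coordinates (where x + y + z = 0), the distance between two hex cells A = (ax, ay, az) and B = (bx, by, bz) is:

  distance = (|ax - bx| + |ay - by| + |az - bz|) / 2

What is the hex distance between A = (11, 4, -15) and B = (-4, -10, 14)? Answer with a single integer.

Answer: 29

Derivation:
|ax - bx| = |11 - (-4)| = 15
|ay - by| = |4 - (-10)| = 14
|az - bz| = |-15 - 14| = 29
distance = (15 + 14 + 29) / 2 = 58 / 2 = 29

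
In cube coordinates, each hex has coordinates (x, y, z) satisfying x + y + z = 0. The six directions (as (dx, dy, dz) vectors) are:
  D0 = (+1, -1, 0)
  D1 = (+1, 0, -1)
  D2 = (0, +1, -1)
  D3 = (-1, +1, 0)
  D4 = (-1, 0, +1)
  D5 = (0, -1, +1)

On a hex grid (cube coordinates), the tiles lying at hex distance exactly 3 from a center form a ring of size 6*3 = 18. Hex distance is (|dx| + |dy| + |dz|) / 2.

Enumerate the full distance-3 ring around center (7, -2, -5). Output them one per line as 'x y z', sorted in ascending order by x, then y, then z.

Walk ring at distance 3 from (7, -2, -5):
Start at center + D4*3 = (4, -2, -2)
  hex 0: (4, -2, -2)
  hex 1: (5, -3, -2)
  hex 2: (6, -4, -2)
  hex 3: (7, -5, -2)
  hex 4: (8, -5, -3)
  hex 5: (9, -5, -4)
  hex 6: (10, -5, -5)
  hex 7: (10, -4, -6)
  hex 8: (10, -3, -7)
  hex 9: (10, -2, -8)
  hex 10: (9, -1, -8)
  hex 11: (8, 0, -8)
  hex 12: (7, 1, -8)
  hex 13: (6, 1, -7)
  hex 14: (5, 1, -6)
  hex 15: (4, 1, -5)
  hex 16: (4, 0, -4)
  hex 17: (4, -1, -3)
Sorted: 18 hexes.

Answer: 4 -2 -2
4 -1 -3
4 0 -4
4 1 -5
5 -3 -2
5 1 -6
6 -4 -2
6 1 -7
7 -5 -2
7 1 -8
8 -5 -3
8 0 -8
9 -5 -4
9 -1 -8
10 -5 -5
10 -4 -6
10 -3 -7
10 -2 -8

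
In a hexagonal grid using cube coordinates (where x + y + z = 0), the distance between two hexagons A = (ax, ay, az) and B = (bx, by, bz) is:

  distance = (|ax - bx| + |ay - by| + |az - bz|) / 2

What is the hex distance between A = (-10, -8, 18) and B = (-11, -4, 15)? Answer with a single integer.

|ax - bx| = |-10 - (-11)| = 1
|ay - by| = |-8 - (-4)| = 4
|az - bz| = |18 - 15| = 3
distance = (1 + 4 + 3) / 2 = 8 / 2 = 4

Answer: 4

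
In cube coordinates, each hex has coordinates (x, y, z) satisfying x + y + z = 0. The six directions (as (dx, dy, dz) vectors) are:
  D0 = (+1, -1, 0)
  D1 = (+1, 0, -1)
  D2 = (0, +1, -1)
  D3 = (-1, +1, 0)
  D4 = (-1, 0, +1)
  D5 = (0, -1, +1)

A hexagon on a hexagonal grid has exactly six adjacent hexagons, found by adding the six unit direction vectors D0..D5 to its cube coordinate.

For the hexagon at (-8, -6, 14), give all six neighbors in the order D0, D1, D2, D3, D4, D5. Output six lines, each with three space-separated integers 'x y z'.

Answer: -7 -7 14
-7 -6 13
-8 -5 13
-9 -5 14
-9 -6 15
-8 -7 15

Derivation:
Center: (-8, -6, 14). Add each direction:
  D0: (-8, -6, 14) + (1, -1, 0) = (-7, -7, 14)
  D1: (-8, -6, 14) + (1, 0, -1) = (-7, -6, 13)
  D2: (-8, -6, 14) + (0, 1, -1) = (-8, -5, 13)
  D3: (-8, -6, 14) + (-1, 1, 0) = (-9, -5, 14)
  D4: (-8, -6, 14) + (-1, 0, 1) = (-9, -6, 15)
  D5: (-8, -6, 14) + (0, -1, 1) = (-8, -7, 15)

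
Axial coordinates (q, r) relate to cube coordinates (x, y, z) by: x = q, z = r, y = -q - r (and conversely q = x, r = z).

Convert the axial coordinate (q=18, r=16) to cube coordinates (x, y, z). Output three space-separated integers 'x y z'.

Answer: 18 -34 16

Derivation:
x = q = 18
z = r = 16
y = -x - z = -(18) - (16) = -34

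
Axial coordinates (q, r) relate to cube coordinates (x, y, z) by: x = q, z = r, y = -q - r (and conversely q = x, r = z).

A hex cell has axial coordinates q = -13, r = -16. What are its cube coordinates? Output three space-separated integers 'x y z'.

Answer: -13 29 -16

Derivation:
x = q = -13
z = r = -16
y = -x - z = -(-13) - (-16) = 29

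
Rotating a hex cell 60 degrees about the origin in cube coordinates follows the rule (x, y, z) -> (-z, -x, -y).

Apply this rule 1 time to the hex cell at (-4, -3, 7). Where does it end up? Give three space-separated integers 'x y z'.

Start: (-4, -3, 7)
Step 1: (-4, -3, 7) -> (-(7), -(-4), -(-3)) = (-7, 4, 3)

Answer: -7 4 3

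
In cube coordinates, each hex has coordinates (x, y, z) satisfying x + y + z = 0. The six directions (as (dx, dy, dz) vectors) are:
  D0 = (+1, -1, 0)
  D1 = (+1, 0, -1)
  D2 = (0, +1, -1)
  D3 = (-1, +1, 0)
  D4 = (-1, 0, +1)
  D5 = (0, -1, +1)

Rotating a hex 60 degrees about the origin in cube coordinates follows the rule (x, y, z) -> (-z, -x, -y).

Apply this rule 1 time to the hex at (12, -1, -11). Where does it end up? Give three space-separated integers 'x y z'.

Start: (12, -1, -11)
Step 1: (12, -1, -11) -> (-(-11), -(12), -(-1)) = (11, -12, 1)

Answer: 11 -12 1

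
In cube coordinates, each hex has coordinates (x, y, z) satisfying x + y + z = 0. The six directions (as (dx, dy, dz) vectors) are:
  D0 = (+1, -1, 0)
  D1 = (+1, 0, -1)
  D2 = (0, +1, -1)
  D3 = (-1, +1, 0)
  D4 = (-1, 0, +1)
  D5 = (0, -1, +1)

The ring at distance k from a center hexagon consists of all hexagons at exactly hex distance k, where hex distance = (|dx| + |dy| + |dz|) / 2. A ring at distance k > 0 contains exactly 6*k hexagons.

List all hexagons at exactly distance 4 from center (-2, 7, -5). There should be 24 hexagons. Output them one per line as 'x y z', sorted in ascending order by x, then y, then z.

Walk ring at distance 4 from (-2, 7, -5):
Start at center + D4*4 = (-6, 7, -1)
  hex 0: (-6, 7, -1)
  hex 1: (-5, 6, -1)
  hex 2: (-4, 5, -1)
  hex 3: (-3, 4, -1)
  hex 4: (-2, 3, -1)
  hex 5: (-1, 3, -2)
  hex 6: (0, 3, -3)
  hex 7: (1, 3, -4)
  hex 8: (2, 3, -5)
  hex 9: (2, 4, -6)
  hex 10: (2, 5, -7)
  hex 11: (2, 6, -8)
  hex 12: (2, 7, -9)
  hex 13: (1, 8, -9)
  hex 14: (0, 9, -9)
  hex 15: (-1, 10, -9)
  hex 16: (-2, 11, -9)
  hex 17: (-3, 11, -8)
  hex 18: (-4, 11, -7)
  hex 19: (-5, 11, -6)
  hex 20: (-6, 11, -5)
  hex 21: (-6, 10, -4)
  hex 22: (-6, 9, -3)
  hex 23: (-6, 8, -2)
Sorted: 24 hexes.

Answer: -6 7 -1
-6 8 -2
-6 9 -3
-6 10 -4
-6 11 -5
-5 6 -1
-5 11 -6
-4 5 -1
-4 11 -7
-3 4 -1
-3 11 -8
-2 3 -1
-2 11 -9
-1 3 -2
-1 10 -9
0 3 -3
0 9 -9
1 3 -4
1 8 -9
2 3 -5
2 4 -6
2 5 -7
2 6 -8
2 7 -9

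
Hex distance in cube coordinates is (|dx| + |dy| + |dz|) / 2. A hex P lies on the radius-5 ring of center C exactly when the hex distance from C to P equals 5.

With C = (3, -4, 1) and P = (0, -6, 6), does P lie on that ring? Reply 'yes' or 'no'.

|px - cx| = |0 - 3| = 3
|py - cy| = |-6 - (-4)| = 2
|pz - cz| = |6 - 1| = 5
distance = (3+2+5)/2 = 10/2 = 5
radius = 5; distance == radius -> yes

Answer: yes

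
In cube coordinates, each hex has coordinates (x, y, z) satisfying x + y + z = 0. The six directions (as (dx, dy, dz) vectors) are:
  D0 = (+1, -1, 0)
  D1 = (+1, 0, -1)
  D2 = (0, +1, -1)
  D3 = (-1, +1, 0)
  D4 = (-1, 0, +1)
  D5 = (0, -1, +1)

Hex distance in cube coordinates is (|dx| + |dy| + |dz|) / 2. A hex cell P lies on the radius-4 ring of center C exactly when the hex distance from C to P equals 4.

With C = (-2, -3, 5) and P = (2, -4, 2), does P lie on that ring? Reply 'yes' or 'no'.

Answer: yes

Derivation:
|px - cx| = |2 - (-2)| = 4
|py - cy| = |-4 - (-3)| = 1
|pz - cz| = |2 - 5| = 3
distance = (4+1+3)/2 = 8/2 = 4
radius = 4; distance == radius -> yes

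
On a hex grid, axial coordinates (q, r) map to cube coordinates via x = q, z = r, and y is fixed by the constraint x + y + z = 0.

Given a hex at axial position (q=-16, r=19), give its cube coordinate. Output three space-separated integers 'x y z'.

Answer: -16 -3 19

Derivation:
x = q = -16
z = r = 19
y = -x - z = -(-16) - (19) = -3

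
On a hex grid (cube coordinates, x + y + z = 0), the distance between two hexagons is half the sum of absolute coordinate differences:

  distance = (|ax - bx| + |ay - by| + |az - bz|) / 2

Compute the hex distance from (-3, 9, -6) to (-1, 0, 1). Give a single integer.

Answer: 9

Derivation:
|ax - bx| = |-3 - (-1)| = 2
|ay - by| = |9 - 0| = 9
|az - bz| = |-6 - 1| = 7
distance = (2 + 9 + 7) / 2 = 18 / 2 = 9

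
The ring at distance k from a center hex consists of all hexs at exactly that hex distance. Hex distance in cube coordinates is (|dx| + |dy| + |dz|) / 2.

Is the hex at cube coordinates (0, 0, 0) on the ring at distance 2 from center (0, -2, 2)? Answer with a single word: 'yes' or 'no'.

Answer: yes

Derivation:
|px - cx| = |0 - 0| = 0
|py - cy| = |0 - (-2)| = 2
|pz - cz| = |0 - 2| = 2
distance = (0+2+2)/2 = 4/2 = 2
radius = 2; distance == radius -> yes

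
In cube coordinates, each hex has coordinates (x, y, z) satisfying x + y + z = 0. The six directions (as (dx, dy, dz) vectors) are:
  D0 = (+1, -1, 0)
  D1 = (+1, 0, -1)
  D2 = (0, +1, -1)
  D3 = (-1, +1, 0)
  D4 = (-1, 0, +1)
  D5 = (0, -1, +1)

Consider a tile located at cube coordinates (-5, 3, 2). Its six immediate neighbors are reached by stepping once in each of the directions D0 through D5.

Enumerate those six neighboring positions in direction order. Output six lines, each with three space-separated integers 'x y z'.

Answer: -4 2 2
-4 3 1
-5 4 1
-6 4 2
-6 3 3
-5 2 3

Derivation:
Center: (-5, 3, 2). Add each direction:
  D0: (-5, 3, 2) + (1, -1, 0) = (-4, 2, 2)
  D1: (-5, 3, 2) + (1, 0, -1) = (-4, 3, 1)
  D2: (-5, 3, 2) + (0, 1, -1) = (-5, 4, 1)
  D3: (-5, 3, 2) + (-1, 1, 0) = (-6, 4, 2)
  D4: (-5, 3, 2) + (-1, 0, 1) = (-6, 3, 3)
  D5: (-5, 3, 2) + (0, -1, 1) = (-5, 2, 3)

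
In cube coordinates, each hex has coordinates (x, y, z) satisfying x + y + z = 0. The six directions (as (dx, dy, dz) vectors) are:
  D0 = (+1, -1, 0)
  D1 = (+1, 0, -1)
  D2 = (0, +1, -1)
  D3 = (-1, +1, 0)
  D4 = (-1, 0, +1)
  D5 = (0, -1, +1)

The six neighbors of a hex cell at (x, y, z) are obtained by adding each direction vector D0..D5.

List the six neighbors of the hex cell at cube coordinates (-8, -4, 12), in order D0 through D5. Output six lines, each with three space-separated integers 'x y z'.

Answer: -7 -5 12
-7 -4 11
-8 -3 11
-9 -3 12
-9 -4 13
-8 -5 13

Derivation:
Center: (-8, -4, 12). Add each direction:
  D0: (-8, -4, 12) + (1, -1, 0) = (-7, -5, 12)
  D1: (-8, -4, 12) + (1, 0, -1) = (-7, -4, 11)
  D2: (-8, -4, 12) + (0, 1, -1) = (-8, -3, 11)
  D3: (-8, -4, 12) + (-1, 1, 0) = (-9, -3, 12)
  D4: (-8, -4, 12) + (-1, 0, 1) = (-9, -4, 13)
  D5: (-8, -4, 12) + (0, -1, 1) = (-8, -5, 13)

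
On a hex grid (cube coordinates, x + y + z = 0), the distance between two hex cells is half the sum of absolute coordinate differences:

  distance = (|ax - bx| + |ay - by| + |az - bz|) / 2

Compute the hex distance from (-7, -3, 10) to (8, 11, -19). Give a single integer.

|ax - bx| = |-7 - 8| = 15
|ay - by| = |-3 - 11| = 14
|az - bz| = |10 - (-19)| = 29
distance = (15 + 14 + 29) / 2 = 58 / 2 = 29

Answer: 29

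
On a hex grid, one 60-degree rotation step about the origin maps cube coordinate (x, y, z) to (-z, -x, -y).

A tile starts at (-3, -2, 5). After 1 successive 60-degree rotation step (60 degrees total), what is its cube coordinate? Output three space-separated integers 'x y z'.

Answer: -5 3 2

Derivation:
Start: (-3, -2, 5)
Step 1: (-3, -2, 5) -> (-(5), -(-3), -(-2)) = (-5, 3, 2)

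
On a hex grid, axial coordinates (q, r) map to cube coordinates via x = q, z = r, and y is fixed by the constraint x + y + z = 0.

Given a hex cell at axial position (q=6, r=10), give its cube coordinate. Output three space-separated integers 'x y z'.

x = q = 6
z = r = 10
y = -x - z = -(6) - (10) = -16

Answer: 6 -16 10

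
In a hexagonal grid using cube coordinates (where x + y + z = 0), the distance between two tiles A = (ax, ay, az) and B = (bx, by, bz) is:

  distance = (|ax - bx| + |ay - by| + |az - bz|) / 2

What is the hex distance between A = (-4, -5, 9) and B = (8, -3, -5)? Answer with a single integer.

|ax - bx| = |-4 - 8| = 12
|ay - by| = |-5 - (-3)| = 2
|az - bz| = |9 - (-5)| = 14
distance = (12 + 2 + 14) / 2 = 28 / 2 = 14

Answer: 14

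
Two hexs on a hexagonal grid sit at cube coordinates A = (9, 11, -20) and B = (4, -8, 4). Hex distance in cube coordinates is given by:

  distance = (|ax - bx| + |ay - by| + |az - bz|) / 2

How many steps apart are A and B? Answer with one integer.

|ax - bx| = |9 - 4| = 5
|ay - by| = |11 - (-8)| = 19
|az - bz| = |-20 - 4| = 24
distance = (5 + 19 + 24) / 2 = 48 / 2 = 24

Answer: 24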